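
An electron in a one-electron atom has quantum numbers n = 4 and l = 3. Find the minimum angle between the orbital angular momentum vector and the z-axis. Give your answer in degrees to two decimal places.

θ_min ≈ 30.00°

|L| = √(l(l+1)) ℏ = 2√3 ℏ.
The smallest angle corresponds to the largest L_z, i.e. m_l = l = 3, giving L_z = 3ℏ.
cos θ_min = 3/√12, so θ_min ≈ 30.00°.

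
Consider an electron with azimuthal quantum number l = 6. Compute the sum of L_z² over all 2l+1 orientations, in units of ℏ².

Σ(L_z)² = 182 ℏ²

m_l runs from −6 to 6, i.e. {-6, -5, -4, -3, -2, -1, 0, 1, 2, 3, 4, 5, 6}.
Σ m_l² = l(l+1)(2l+1)/3 = 6·7·13/3 = 182.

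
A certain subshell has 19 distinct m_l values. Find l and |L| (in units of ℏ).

l = 9, |L| = 3√10 ℏ ≈ 9.487ℏ

2l + 1 = 19 ⇒ l = 9.
|L| = ℏ√(l(l+1)) = ℏ√(9·10) = 3√10 ℏ.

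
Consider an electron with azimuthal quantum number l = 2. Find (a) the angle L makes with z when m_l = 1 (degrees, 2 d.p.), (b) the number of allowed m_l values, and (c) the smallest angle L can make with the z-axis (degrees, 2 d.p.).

θ(m_l=1) ≈ 65.91°; 5 values; θ_min ≈ 35.26°

For m_l = 1: cos θ = 1/√6, θ ≈ 65.91°.
There are 2l+1 = 5 values of m_l.
cos θ_min = 2/√6, so θ_min ≈ 35.26°.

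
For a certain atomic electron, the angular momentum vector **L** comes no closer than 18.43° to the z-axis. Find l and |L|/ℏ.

At minimum angle, m_l = l, so cos θ = l/√(l(l+1)); cos²θ = l/(l+1) = 0.9001.
Solving: l = 9.
Then |L| = ℏ√(9·10) = 3√10 ℏ.

l = 9, |L| = 3√10 ℏ ≈ 9.487ℏ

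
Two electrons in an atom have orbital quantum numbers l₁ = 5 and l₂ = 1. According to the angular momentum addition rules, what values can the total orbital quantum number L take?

L = 4, 5, 6

By the triangle rule, |l₁ − l₂| ≤ L ≤ l₁ + l₂.
L ∈ {4, 5, 6}.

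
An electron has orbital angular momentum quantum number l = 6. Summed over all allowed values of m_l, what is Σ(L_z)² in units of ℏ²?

m_l ∈ {-6, -5, -4, -3, -2, -1, 0, 1, 2, 3, 4, 5, 6}.
Σ m_l² = 2·(1 + 4 + 9 + 16 + 25 + 36) = 182.

Σ(L_z)² = 182 ℏ²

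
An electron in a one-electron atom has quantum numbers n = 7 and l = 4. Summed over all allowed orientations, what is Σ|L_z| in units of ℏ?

The allowed m_l values are -4, -3, -2, -1, 0, 1, 2, 3, 4.
Σ|m_l| = 2(1+2+…+4) = 20.

Σ|L_z| = 20 ℏ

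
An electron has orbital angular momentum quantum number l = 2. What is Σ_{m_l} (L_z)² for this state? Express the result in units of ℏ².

Σ(L_z)² = 10 ℏ²

m_l ∈ {-2, -1, 0, 1, 2}.
Σ m_l² = 2·(1 + 4) = 10.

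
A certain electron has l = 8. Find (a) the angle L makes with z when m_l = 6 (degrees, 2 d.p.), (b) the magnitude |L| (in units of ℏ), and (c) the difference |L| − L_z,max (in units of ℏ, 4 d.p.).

For m_l = 6: cos θ = 6/√72, θ ≈ 45.00°.
|L| = ℏ√(8·9) = 6√2 ℏ ≈ 8.485ℏ.
|L| − L_z,max = (6√2 − 8)ℏ ≈ 0.4853ℏ.

θ(m_l=6) ≈ 45.00°; |L| = 6√2 ℏ ≈ 8.485ℏ; |L|−L_z,max ≈ 0.4853ℏ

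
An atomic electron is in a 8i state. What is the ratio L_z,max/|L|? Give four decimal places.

L_z,max/|L| = 0.9258

The 8i subshell has l = 6.
|L| = √42 ℏ ≈ 6.4807ℏ, while L_z,max = lℏ = 6ℏ.
L_z,max/|L| = 6/√42 = 0.9258.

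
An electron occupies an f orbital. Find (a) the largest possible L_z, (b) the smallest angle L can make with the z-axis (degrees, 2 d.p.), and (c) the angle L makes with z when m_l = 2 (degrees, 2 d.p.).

L_z,max = 3ℏ; θ_min ≈ 30.00°; θ(m_l=2) ≈ 54.74°

An f state has l = 3.
L_z,max = lℏ = 3ℏ.
cos θ_min = 3/√12, so θ_min ≈ 30.00°.
For m_l = 2: cos θ = 2/√12, θ ≈ 54.74°.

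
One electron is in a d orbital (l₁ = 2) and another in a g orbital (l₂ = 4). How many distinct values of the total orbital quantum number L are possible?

5

Angular momentum addition gives L = |l₁ − l₂|, …, l₁ + l₂.
Allowed values: L = 2, 3, 4, 5, 6.
That is 5 values.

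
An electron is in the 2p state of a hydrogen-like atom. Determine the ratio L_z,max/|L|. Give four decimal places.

2p means n = 2, l = 1.
|L| = √2 ℏ ≈ 1.4142ℏ, while L_z,max = lℏ = 1ℏ.
L_z,max/|L| = 1/√2 = 0.7071.

L_z,max/|L| = 0.7071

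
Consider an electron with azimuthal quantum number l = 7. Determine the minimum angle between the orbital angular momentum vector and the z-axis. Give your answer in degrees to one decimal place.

|L| = √(l(l+1)) ℏ = 2√14 ℏ.
The smallest angle corresponds to the largest L_z, i.e. m_l = l = 7, giving L_z = 7ℏ.
cos θ_min = 7/√56, so θ_min ≈ 20.7°.

θ_min ≈ 20.7°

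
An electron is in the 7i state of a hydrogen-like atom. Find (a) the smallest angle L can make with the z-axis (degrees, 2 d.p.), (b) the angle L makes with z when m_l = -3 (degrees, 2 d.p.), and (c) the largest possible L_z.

θ_min ≈ 22.21°; θ(m_l=-3) ≈ 117.58°; L_z,max = 6ℏ

The 7i subshell has l = 6.
cos θ_min = 6/√42, so θ_min ≈ 22.21°.
For m_l = -3: cos θ = -3/√42, θ ≈ 117.58°.
L_z,max = lℏ = 6ℏ.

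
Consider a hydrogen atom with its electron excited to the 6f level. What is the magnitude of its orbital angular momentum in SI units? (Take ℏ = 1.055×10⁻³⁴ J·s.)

The 6f level has l = 3.
|L| = ℏ√(l(l+1)) = ℏ√(3·4) = 2√3 ℏ
Numerically, |L| = 3.464 × (1.055×10⁻³⁴ J·s) = 3.655×10⁻³⁴ J·s.

|L| = 3.655×10⁻³⁴ J·s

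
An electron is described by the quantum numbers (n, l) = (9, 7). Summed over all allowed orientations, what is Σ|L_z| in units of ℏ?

m_l runs from −7 to 7, i.e. {-7, -6, -5, -4, -3, -2, -1, 0, 1, 2, 3, 4, 5, 6, 7}.
Σ|m_l| = 2·7(7+1)/2 = 56.

Σ|L_z| = 56 ℏ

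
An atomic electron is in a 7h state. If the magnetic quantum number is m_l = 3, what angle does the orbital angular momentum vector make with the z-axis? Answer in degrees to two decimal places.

7h means n = 7, l = 5.
|L| = ℏ√(l(l+1)) = √30 ℏ.
L_z = m_l ℏ = 3ℏ.
cos θ = L_z/|L| = 3/√30, so θ ≈ 56.79°.

θ ≈ 56.79°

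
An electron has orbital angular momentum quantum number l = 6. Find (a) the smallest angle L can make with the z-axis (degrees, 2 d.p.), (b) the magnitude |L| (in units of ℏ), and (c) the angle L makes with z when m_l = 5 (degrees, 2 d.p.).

θ_min ≈ 22.21°; |L| = √42 ℏ ≈ 6.481ℏ; θ(m_l=5) ≈ 39.51°

cos θ_min = 6/√42, so θ_min ≈ 22.21°.
|L| = ℏ√(6·7) = √42 ℏ ≈ 6.481ℏ.
For m_l = 5: cos θ = 5/√42, θ ≈ 39.51°.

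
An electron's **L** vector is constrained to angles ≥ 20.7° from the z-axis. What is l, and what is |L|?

cos θ_min = l/√(l(l+1)) = √(l/(l+1)), so l/(l+1) = cos²(20.7°) = 0.8751.
Solving: l = 7.
Then |L| = ℏ√(7·8) = 2√14 ℏ.

l = 7, |L| = 2√14 ℏ ≈ 7.483ℏ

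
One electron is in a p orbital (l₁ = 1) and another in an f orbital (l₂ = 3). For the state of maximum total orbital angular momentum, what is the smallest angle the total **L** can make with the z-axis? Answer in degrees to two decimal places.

L runs from |1 − 3| = 2 to 1 + 3 = 4.
So L can be 2, 3, 4.
The maximum is L = 4, with |L_tot| = ℏ√(4·5) = 2√5 ℏ.
The minimum angle with z is arccos(4/√20) ≈ 26.57°.

θ_min ≈ 26.57°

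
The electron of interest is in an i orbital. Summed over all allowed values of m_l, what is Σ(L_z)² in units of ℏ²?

Σ(L_z)² = 182 ℏ²

The letter i corresponds to l = 6.
m_l ∈ {-6, -5, -4, -3, -2, -1, 0, 1, 2, 3, 4, 5, 6}.
Σ m_l² = l(l+1)(2l+1)/3 = 6·7·13/3 = 182.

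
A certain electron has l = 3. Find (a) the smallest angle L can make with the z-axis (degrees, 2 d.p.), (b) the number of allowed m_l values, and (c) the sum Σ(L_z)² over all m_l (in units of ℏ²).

cos θ_min = 3/√12, so θ_min ≈ 30.00°.
There are 2l+1 = 7 values of m_l.
Σ m_l² = 28, so Σ(L_z)² = 28 ℏ².

θ_min ≈ 30.00°; 7 values; Σ(L_z)² = 28 ℏ²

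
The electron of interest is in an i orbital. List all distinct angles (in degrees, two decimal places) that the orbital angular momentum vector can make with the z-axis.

θ ∈ {22.21°, 39.51°, 51.89°, 62.42°, 72.02°, 81.12°, 90.00°, 98.88°, 107.98°, 117.58°, 128.11°, 140.49°, 157.79°}

For an i orbital, l = 6.
|L| = ℏ√(l(l+1)) = √42 ℏ.
cos θ = m_l/√42 for each m_l ∈ {-6, -5, -4, -3, -2, -1, 0, 1, 2, 3, 4, 5, 6}.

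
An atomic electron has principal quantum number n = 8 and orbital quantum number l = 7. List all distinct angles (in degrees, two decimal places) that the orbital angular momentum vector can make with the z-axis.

|L| = ℏ√(l(l+1)) = 2√14 ℏ.
cos θ = m_l/√56 for each m_l ∈ {-7, -6, -5, -4, -3, -2, -1, 0, 1, 2, 3, 4, 5, 6, 7}.

θ ∈ {20.70°, 36.70°, 48.08°, 57.69°, 66.37°, 74.50°, 82.32°, 90.00°, 97.68°, 105.50°, 113.63°, 122.31°, 131.92°, 143.30°, 159.30°}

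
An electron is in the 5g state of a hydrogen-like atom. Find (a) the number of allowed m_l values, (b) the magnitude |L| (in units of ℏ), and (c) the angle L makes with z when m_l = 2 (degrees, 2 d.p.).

9 values; |L| = 2√5 ℏ ≈ 4.472ℏ; θ(m_l=2) ≈ 63.43°

The 5g subshell has l = 4.
There are 2l+1 = 9 values of m_l.
|L| = ℏ√(4·5) = 2√5 ℏ ≈ 4.472ℏ.
For m_l = 2: cos θ = 2/√20, θ ≈ 63.43°.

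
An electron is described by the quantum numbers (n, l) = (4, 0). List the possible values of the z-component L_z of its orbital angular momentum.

L_z ∈ {0}

L_z = m_l ℏ with m_l ranging from −l to +l in integer steps.
For l = 0: m_l ∈ {0}.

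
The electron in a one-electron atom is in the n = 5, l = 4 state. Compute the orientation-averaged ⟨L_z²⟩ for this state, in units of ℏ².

m_l runs from −4 to 4, i.e. {-4, -3, -2, -1, 0, 1, 2, 3, 4}.
⟨L_z²⟩ = ℏ²·l(l+1)/3 = 6.667ℏ².

⟨L_z²⟩ = 6.667 ℏ²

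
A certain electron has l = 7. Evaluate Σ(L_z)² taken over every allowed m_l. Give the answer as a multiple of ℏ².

m_l runs from −7 to 7, i.e. {-7, -6, -5, -4, -3, -2, -1, 0, 1, 2, 3, 4, 5, 6, 7}.
Σ m_l² = l(l+1)(2l+1)/3 = 7·8·15/3 = 280.

Σ(L_z)² = 280 ℏ²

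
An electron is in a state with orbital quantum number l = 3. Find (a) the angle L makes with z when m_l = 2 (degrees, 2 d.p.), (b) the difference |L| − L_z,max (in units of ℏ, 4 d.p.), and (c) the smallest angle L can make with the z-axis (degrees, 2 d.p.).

θ(m_l=2) ≈ 54.74°; |L|−L_z,max ≈ 0.4641ℏ; θ_min ≈ 30.00°

For m_l = 2: cos θ = 2/√12, θ ≈ 54.74°.
|L| − L_z,max = (2√3 − 3)ℏ ≈ 0.4641ℏ.
cos θ_min = 3/√12, so θ_min ≈ 30.00°.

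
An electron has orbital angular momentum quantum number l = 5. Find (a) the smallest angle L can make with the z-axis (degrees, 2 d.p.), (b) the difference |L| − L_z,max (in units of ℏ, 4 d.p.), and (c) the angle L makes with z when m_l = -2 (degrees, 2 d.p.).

θ_min ≈ 24.09°; |L|−L_z,max ≈ 0.4772ℏ; θ(m_l=-2) ≈ 111.42°

cos θ_min = 5/√30, so θ_min ≈ 24.09°.
|L| − L_z,max = (√30 − 5)ℏ ≈ 0.4772ℏ.
For m_l = -2: cos θ = -2/√30, θ ≈ 111.42°.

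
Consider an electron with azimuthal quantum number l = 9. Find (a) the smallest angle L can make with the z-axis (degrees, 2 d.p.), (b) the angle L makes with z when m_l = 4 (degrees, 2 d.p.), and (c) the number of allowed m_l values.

θ_min ≈ 18.43°; θ(m_l=4) ≈ 65.06°; 19 values

cos θ_min = 9/√90, so θ_min ≈ 18.43°.
For m_l = 4: cos θ = 4/√90, θ ≈ 65.06°.
There are 2l+1 = 19 values of m_l.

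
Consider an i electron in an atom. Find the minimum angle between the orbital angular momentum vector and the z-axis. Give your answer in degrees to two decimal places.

For an i orbital, l = 6.
|L| = √(l(l+1)) ℏ = √42 ℏ.
The smallest angle corresponds to the largest L_z, i.e. m_l = l = 6, giving L_z = 6ℏ.
cos θ_min = 6/√42, so θ_min ≈ 22.21°.

θ_min ≈ 22.21°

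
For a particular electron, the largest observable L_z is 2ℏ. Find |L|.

The maximum L_z equals lℏ, giving l = 2.
Then |L| = ℏ√(2·3) = √6 ℏ.

|L| = √6 ℏ ≈ 2.449ℏ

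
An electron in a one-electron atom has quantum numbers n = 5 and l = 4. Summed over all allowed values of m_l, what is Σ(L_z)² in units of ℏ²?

Σ(L_z)² = 60 ℏ²

m_l ∈ {-4, -3, -2, -1, 0, 1, 2, 3, 4}.
Summing m² from −4 to 4: Σ m_l² = 60.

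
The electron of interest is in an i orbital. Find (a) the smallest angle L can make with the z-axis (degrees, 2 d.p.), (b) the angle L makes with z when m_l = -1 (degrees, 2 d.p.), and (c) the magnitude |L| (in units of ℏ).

An i state has l = 6.
cos θ_min = 6/√42, so θ_min ≈ 22.21°.
For m_l = -1: cos θ = -1/√42, θ ≈ 98.88°.
|L| = ℏ√(6·7) = √42 ℏ ≈ 6.481ℏ.

θ_min ≈ 22.21°; θ(m_l=-1) ≈ 98.88°; |L| = √42 ℏ ≈ 6.481ℏ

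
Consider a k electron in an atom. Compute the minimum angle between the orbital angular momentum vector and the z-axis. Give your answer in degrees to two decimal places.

θ_min ≈ 20.70°

A k state has l = 7.
|L| = ℏ√(l(l+1)) = 2√14 ℏ.
The smallest angle corresponds to the largest L_z, i.e. m_l = l = 7, giving L_z = 7ℏ.
cos θ_min = 7/√56, so θ_min ≈ 20.70°.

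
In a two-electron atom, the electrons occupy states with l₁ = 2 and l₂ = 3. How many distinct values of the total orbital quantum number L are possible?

5

By the triangle rule, |l₁ − l₂| ≤ L ≤ l₁ + l₂.
So L can be 1, 2, 3, 4, 5.
That is 5 values.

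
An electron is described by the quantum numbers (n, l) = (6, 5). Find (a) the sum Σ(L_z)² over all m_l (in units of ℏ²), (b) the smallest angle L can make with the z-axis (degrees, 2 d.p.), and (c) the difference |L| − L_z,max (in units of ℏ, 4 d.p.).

Σ m_l² = 110, so Σ(L_z)² = 110 ℏ².
cos θ_min = 5/√30, so θ_min ≈ 24.09°.
|L| − L_z,max = (√30 − 5)ℏ ≈ 0.4772ℏ.

Σ(L_z)² = 110 ℏ²; θ_min ≈ 24.09°; |L|−L_z,max ≈ 0.4772ℏ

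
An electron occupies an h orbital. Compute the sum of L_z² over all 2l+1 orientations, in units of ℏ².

For an h orbital, l = 5.
The allowed m_l values are -5, -4, -3, -2, -1, 0, 1, 2, 3, 4, 5.
Summing m² from −5 to 5: Σ m_l² = 110.

Σ(L_z)² = 110 ℏ²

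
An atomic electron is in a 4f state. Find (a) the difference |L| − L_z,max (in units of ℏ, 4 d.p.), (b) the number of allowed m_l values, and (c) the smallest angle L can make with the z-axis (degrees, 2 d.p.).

4f means n = 4, l = 3.
|L| − L_z,max = (2√3 − 3)ℏ ≈ 0.4641ℏ.
There are 2l+1 = 7 values of m_l.
cos θ_min = 3/√12, so θ_min ≈ 30.00°.

|L|−L_z,max ≈ 0.4641ℏ; 7 values; θ_min ≈ 30.00°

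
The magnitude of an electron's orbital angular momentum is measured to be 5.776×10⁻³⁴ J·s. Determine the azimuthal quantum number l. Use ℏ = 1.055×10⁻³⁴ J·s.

l = 5

Dividing by ℏ: |L|/ℏ ≈ 5.475.
(|L|/ℏ)² = l(l+1) ≈ 29.97 ⇒ l = 5.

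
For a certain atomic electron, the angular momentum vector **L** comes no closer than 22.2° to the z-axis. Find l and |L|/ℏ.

l = 6, |L| = √42 ℏ ≈ 6.481ℏ

cos θ_min = l/√(l(l+1)) = √(l/(l+1)), so l/(l+1) = cos²(22.2°) = 0.8572.
l = cos²θ/sin²θ ≈ 6.
Then |L| = ℏ√(6·7) = √42 ℏ.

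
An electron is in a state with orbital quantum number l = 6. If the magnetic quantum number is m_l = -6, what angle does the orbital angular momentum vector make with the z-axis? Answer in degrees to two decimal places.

|L|² = l(l+1)ℏ² = 42ℏ², so |L| = √42 ℏ.
L_z = m_l ℏ = −6ℏ.
cos θ = L_z/|L| = -6/√42, so θ ≈ 157.79°.

θ ≈ 157.79°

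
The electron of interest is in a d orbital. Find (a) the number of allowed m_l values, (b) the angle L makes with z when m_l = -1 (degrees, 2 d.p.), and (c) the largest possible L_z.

For a d orbital, l = 2.
There are 2l+1 = 5 values of m_l.
For m_l = -1: cos θ = -1/√6, θ ≈ 114.09°.
L_z,max = lℏ = 2ℏ.

5 values; θ(m_l=-1) ≈ 114.09°; L_z,max = 2ℏ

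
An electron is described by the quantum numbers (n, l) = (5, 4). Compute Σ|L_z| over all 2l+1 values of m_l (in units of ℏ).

Σ|L_z| = 20 ℏ

m_l runs from −4 to 4, i.e. {-4, -3, -2, -1, 0, 1, 2, 3, 4}.
Σ|m_l| = l(l+1) = 20.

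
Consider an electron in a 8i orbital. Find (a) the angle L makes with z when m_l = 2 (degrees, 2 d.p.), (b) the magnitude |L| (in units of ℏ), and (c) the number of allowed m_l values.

The 8i subshell has l = 6.
For m_l = 2: cos θ = 2/√42, θ ≈ 72.02°.
|L| = ℏ√(6·7) = √42 ℏ ≈ 6.481ℏ.
There are 2l+1 = 13 values of m_l.

θ(m_l=2) ≈ 72.02°; |L| = √42 ℏ ≈ 6.481ℏ; 13 values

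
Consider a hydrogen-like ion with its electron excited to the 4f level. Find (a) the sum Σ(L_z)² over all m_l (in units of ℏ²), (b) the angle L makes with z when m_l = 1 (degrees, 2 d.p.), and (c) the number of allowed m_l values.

Σ(L_z)² = 28 ℏ²; θ(m_l=1) ≈ 73.22°; 7 values

The 4f level has l = 3.
Σ m_l² = 28, so Σ(L_z)² = 28 ℏ².
For m_l = 1: cos θ = 1/√12, θ ≈ 73.22°.
There are 2l+1 = 7 values of m_l.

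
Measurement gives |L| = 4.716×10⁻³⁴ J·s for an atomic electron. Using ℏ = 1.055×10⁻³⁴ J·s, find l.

l = 4

|L|/ℏ = (4.716×10⁻³⁴)/(1.055×10⁻³⁴) ≈ 4.470.
Set l(l+1) = 19.98; the integer solution is l = 4.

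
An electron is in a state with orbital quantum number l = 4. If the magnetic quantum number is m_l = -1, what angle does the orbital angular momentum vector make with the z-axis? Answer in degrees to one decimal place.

|L| = ℏ√(l(l+1)) = 2√5 ℏ.
L_z = m_l ℏ = −1ℏ.
cos θ = L_z/|L| = -1/√20, so θ ≈ 102.9°.

θ ≈ 102.9°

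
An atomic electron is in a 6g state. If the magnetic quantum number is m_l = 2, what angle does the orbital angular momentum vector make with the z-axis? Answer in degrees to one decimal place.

θ ≈ 63.4°

The 6g subshell has l = 4.
|L|² = l(l+1)ℏ² = 20ℏ², so |L| = 2√5 ℏ.
L_z = m_l ℏ = 2ℏ.
cos θ = L_z/|L| = 2/√20, so θ ≈ 63.4°.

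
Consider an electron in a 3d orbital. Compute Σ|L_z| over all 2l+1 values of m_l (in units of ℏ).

Σ|L_z| = 6 ℏ

The 3d subshell has l = 2.
m_l runs from −2 to 2, i.e. {-2, -1, 0, 1, 2}.
Σ|m_l| = l(l+1) = 6.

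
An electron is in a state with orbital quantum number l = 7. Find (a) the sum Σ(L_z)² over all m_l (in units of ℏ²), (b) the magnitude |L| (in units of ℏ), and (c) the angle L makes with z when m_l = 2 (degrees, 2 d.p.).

Σ m_l² = 280, so Σ(L_z)² = 280 ℏ².
|L| = ℏ√(7·8) = 2√14 ℏ ≈ 7.483ℏ.
For m_l = 2: cos θ = 2/√56, θ ≈ 74.50°.

Σ(L_z)² = 280 ℏ²; |L| = 2√14 ℏ ≈ 7.483ℏ; θ(m_l=2) ≈ 74.50°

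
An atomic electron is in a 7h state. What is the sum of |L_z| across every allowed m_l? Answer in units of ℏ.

For 7h, l = 5.
m_l ∈ {-5, -4, -3, -2, -1, 0, 1, 2, 3, 4, 5}.
Σ|m_l| = 2·5(5+1)/2 = 30.

Σ|L_z| = 30 ℏ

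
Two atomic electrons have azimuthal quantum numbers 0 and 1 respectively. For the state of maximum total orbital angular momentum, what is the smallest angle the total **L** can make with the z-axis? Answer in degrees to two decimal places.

L runs from |0 − 1| = 1 to 0 + 1 = 1.
L ∈ {1}.
The maximum is L = 1, with |L_tot| = ℏ√(1·2) = √2 ℏ.
The minimum angle with z is arccos(1/√2) ≈ 45.00°.

θ_min ≈ 45.00°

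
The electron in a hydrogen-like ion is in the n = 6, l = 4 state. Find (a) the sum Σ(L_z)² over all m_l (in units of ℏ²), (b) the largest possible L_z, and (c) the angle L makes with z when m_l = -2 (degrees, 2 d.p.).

Σ(L_z)² = 60 ℏ²; L_z,max = 4ℏ; θ(m_l=-2) ≈ 116.57°

Σ m_l² = 60, so Σ(L_z)² = 60 ℏ².
L_z,max = lℏ = 4ℏ.
For m_l = -2: cos θ = -2/√20, θ ≈ 116.57°.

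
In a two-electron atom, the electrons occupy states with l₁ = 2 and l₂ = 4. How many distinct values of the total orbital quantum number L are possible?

5

The total orbital quantum number L ranges from |l₁ − l₂| to l₁ + l₂ in integer steps.
L ∈ {2, 3, 4, 5, 6}.
That is 5 values.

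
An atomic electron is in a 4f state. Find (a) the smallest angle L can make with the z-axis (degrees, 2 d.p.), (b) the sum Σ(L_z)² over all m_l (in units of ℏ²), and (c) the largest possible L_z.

4f means n = 4, l = 3.
cos θ_min = 3/√12, so θ_min ≈ 30.00°.
Σ m_l² = 28, so Σ(L_z)² = 28 ℏ².
L_z,max = lℏ = 3ℏ.

θ_min ≈ 30.00°; Σ(L_z)² = 28 ℏ²; L_z,max = 3ℏ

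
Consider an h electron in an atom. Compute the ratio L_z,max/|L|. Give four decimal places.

L_z,max/|L| = 0.9129

An h state has l = 5.
|L| = √30 ℏ ≈ 5.4772ℏ, while L_z,max = lℏ = 5ℏ.
L_z,max/|L| = 5/√30 = 0.9129.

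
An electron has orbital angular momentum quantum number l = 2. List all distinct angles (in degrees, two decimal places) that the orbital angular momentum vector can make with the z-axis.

|L| = √(l(l+1)) ℏ = √6 ℏ.
cos θ = m_l/√6 for each m_l ∈ {-2, -1, 0, 1, 2}.

θ ∈ {35.26°, 65.91°, 90.00°, 114.09°, 144.74°}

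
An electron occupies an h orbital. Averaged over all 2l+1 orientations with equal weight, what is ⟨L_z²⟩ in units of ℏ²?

For an h orbital, l = 5.
The allowed m_l values are -5, -4, -3, -2, -1, 0, 1, 2, 3, 4, 5.
Average of L_z² over 11 states: 110/11 ℏ² = 10 ℏ².

⟨L_z²⟩ = 10 ℏ²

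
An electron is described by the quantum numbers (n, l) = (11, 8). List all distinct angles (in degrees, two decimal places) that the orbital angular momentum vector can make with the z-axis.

|L|² = l(l+1)ℏ² = 72ℏ², so |L| = 6√2 ℏ.
cos θ = m_l/√72 for each m_l ∈ {-8, -7, -6, -5, -4, -3, -2, -1, 0, 1, 2, 3, 4, 5, 6, 7, 8}.

θ ∈ {19.47°, 34.42°, 45.00°, 53.90°, 61.87°, 69.30°, 76.37°, 83.23°, 90.00°, 96.77°, 103.63°, 110.70°, 118.13°, 126.10°, 135.00°, 145.58°, 160.53°}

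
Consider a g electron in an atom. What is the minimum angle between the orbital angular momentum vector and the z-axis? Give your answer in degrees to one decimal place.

For a g orbital, l = 4.
|L|² = l(l+1)ℏ² = 20ℏ², so |L| = 2√5 ℏ.
The smallest angle corresponds to the largest L_z, i.e. m_l = l = 4, giving L_z = 4ℏ.
cos θ_min = 4/√20, so θ_min ≈ 26.6°.

θ_min ≈ 26.6°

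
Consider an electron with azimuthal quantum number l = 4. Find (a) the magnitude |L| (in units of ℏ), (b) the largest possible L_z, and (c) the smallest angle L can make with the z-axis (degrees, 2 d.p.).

|L| = 2√5 ℏ ≈ 4.472ℏ; L_z,max = 4ℏ; θ_min ≈ 26.57°

|L| = ℏ√(4·5) = 2√5 ℏ ≈ 4.472ℏ.
L_z,max = lℏ = 4ℏ.
cos θ_min = 4/√20, so θ_min ≈ 26.57°.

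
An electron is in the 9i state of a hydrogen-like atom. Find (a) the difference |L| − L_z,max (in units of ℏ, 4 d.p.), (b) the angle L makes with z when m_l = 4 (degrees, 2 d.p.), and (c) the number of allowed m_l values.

|L|−L_z,max ≈ 0.4807ℏ; θ(m_l=4) ≈ 51.89°; 13 values

For 9i, l = 6.
|L| − L_z,max = (√42 − 6)ℏ ≈ 0.4807ℏ.
For m_l = 4: cos θ = 4/√42, θ ≈ 51.89°.
There are 2l+1 = 13 values of m_l.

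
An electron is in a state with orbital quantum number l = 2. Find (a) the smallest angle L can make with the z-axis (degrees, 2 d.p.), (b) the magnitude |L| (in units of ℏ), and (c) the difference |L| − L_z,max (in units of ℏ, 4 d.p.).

θ_min ≈ 35.26°; |L| = √6 ℏ ≈ 2.449ℏ; |L|−L_z,max ≈ 0.4495ℏ

cos θ_min = 2/√6, so θ_min ≈ 35.26°.
|L| = ℏ√(2·3) = √6 ℏ ≈ 2.449ℏ.
|L| − L_z,max = (√6 − 2)ℏ ≈ 0.4495ℏ.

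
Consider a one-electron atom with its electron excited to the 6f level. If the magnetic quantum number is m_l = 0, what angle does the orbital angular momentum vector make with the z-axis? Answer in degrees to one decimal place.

The 6f level has l = 3.
|L| = ℏ√(l(l+1)) = 2√3 ℏ.
L_z = m_l ℏ = 0ℏ.
cos θ = L_z/|L| = 0/√12, so θ ≈ 90.0°.

θ ≈ 90.0°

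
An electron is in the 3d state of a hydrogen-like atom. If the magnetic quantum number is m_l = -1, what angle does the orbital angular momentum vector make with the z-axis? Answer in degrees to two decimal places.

3d means n = 3, l = 2.
|L| = √(l(l+1)) ℏ = √6 ℏ.
L_z = m_l ℏ = −1ℏ.
cos θ = L_z/|L| = -1/√6, so θ ≈ 114.09°.

θ ≈ 114.09°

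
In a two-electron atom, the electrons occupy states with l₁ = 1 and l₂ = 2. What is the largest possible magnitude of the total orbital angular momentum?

By the triangle rule, |l₁ − l₂| ≤ L ≤ l₁ + l₂.
So L can be 1, 2, 3.
The largest magnitude corresponds to L = 3: |L_tot| = ℏ√(3·4) = 2√3 ℏ.

|L_tot|_max = 2√3 ℏ ≈ 3.464ℏ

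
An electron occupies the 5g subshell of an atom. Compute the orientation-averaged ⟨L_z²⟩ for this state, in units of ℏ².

⟨L_z²⟩ = 6.667 ℏ²

The 5g subshell has l = 4.
m_l runs from −4 to 4, i.e. {-4, -3, -2, -1, 0, 1, 2, 3, 4}.
Average of L_z² over 9 states: 60/9 ℏ² = 6.667 ℏ².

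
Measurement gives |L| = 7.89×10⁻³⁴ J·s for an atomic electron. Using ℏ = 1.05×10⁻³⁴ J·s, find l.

l = 7

|L|/ℏ = (7.89×10⁻³⁴)/(1.05×10⁻³⁴) ≈ 7.514.
Set l(l+1) = 56.46; the integer solution is l = 7.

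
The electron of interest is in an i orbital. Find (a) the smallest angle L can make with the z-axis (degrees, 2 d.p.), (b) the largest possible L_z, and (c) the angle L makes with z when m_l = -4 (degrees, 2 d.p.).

I corresponds to l = 6.
cos θ_min = 6/√42, so θ_min ≈ 22.21°.
L_z,max = lℏ = 6ℏ.
For m_l = -4: cos θ = -4/√42, θ ≈ 128.11°.

θ_min ≈ 22.21°; L_z,max = 6ℏ; θ(m_l=-4) ≈ 128.11°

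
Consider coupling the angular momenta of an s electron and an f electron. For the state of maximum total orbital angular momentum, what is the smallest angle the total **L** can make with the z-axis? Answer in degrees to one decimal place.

θ_min ≈ 30.0°

Angular momentum addition gives L = |l₁ − l₂|, …, l₁ + l₂.
Allowed values: L = 3.
The maximum is L = 3, with |L_tot| = ℏ√(3·4) = 2√3 ℏ.
The minimum angle with z is arccos(3/√12) ≈ 30.0°.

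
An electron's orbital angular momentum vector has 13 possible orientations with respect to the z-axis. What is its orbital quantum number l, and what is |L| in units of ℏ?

l = 6, |L| = √42 ℏ ≈ 6.481ℏ

13 = 2l + 1, so l = (13−1)/2 = 6.
Then |L| = √(l(l+1)) ℏ = √42 ℏ.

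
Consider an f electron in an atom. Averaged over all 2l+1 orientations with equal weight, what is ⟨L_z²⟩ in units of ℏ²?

⟨L_z²⟩ = 4 ℏ²

For an f orbital, l = 3.
The allowed m_l values are -3, -2, -1, 0, 1, 2, 3.
Average of L_z² over 7 states: 28/7 ℏ² = 4 ℏ².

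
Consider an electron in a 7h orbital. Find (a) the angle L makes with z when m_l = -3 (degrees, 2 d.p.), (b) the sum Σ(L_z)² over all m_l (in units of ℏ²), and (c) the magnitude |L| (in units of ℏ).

θ(m_l=-3) ≈ 123.21°; Σ(L_z)² = 110 ℏ²; |L| = √30 ℏ ≈ 5.477ℏ

For 7h, l = 5.
For m_l = -3: cos θ = -3/√30, θ ≈ 123.21°.
Σ m_l² = 110, so Σ(L_z)² = 110 ℏ².
|L| = ℏ√(5·6) = √30 ℏ ≈ 5.477ℏ.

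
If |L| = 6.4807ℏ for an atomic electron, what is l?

Since |L|² = l(l+1)ℏ², l(l+1) = 42.
The positive root is l = 6.

l = 6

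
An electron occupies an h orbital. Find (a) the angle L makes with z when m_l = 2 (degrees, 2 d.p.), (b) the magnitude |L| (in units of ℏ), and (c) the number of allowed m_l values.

An h state has l = 5.
For m_l = 2: cos θ = 2/√30, θ ≈ 68.58°.
|L| = ℏ√(5·6) = √30 ℏ ≈ 5.477ℏ.
There are 2l+1 = 11 values of m_l.

θ(m_l=2) ≈ 68.58°; |L| = √30 ℏ ≈ 5.477ℏ; 11 values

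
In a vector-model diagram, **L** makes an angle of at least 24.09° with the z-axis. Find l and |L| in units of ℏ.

cos θ_min = l/√(l(l+1)) = √(l/(l+1)), so l/(l+1) = cos²(24.09°) = 0.8334.
Solving: l = 5.
Then |L| = ℏ√(5·6) = √30 ℏ.

l = 5, |L| = √30 ℏ ≈ 5.477ℏ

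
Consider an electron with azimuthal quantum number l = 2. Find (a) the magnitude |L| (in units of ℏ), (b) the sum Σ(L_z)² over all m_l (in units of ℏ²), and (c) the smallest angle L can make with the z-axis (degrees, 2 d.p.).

|L| = ℏ√(2·3) = √6 ℏ ≈ 2.449ℏ.
Σ m_l² = 10, so Σ(L_z)² = 10 ℏ².
cos θ_min = 2/√6, so θ_min ≈ 35.26°.

|L| = √6 ℏ ≈ 2.449ℏ; Σ(L_z)² = 10 ℏ²; θ_min ≈ 35.26°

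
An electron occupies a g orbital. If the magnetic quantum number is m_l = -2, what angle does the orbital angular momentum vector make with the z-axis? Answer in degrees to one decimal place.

θ ≈ 116.6°

For a g orbital, l = 4.
|L| = ℏ√(l(l+1)) = 2√5 ℏ.
L_z = m_l ℏ = −2ℏ.
cos θ = L_z/|L| = -2/√20, so θ ≈ 116.6°.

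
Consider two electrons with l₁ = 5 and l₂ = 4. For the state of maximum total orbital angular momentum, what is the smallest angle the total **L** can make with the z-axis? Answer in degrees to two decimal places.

The total orbital quantum number L ranges from |l₁ − l₂| to l₁ + l₂ in integer steps.
So L can be 1, 2, 3, 4, 5, 6, 7, 8, 9.
The maximum is L = 9, with |L_tot| = ℏ√(9·10) = 3√10 ℏ.
The minimum angle with z is arccos(9/√90) ≈ 18.43°.

θ_min ≈ 18.43°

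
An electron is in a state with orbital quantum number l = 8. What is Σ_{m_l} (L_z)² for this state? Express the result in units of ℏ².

Σ(L_z)² = 408 ℏ²

m_l runs from −8 to 8, i.e. {-8, -7, -6, -5, -4, -3, -2, -1, 0, 1, 2, 3, 4, 5, 6, 7, 8}.
Summing m² from −8 to 8: Σ m_l² = 408.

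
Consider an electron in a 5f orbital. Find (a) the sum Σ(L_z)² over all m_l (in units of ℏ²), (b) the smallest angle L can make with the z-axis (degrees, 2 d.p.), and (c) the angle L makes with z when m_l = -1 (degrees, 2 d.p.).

Σ(L_z)² = 28 ℏ²; θ_min ≈ 30.00°; θ(m_l=-1) ≈ 106.78°

5f means n = 5, l = 3.
Σ m_l² = 28, so Σ(L_z)² = 28 ℏ².
cos θ_min = 3/√12, so θ_min ≈ 30.00°.
For m_l = -1: cos θ = -1/√12, θ ≈ 106.78°.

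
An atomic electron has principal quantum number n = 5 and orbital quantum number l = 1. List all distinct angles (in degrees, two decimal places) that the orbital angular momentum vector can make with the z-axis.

|L|² = l(l+1)ℏ² = 2ℏ², so |L| = √2 ℏ.
cos θ = m_l/√2 for each m_l ∈ {-1, 0, 1}.

θ ∈ {45.00°, 90.00°, 135.00°}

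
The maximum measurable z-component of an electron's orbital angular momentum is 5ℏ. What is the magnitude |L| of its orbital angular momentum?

The maximum L_z equals lℏ, giving l = 5.
Then |L| = ℏ√(5·6) = √30 ℏ.

|L| = √30 ℏ ≈ 5.477ℏ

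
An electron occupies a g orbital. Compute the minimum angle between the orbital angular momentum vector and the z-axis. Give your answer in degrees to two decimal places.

A g state has l = 4.
|L|² = l(l+1)ℏ² = 20ℏ², so |L| = 2√5 ℏ.
The smallest angle corresponds to the largest L_z, i.e. m_l = l = 4, giving L_z = 4ℏ.
cos θ_min = 4/√20, so θ_min ≈ 26.57°.

θ_min ≈ 26.57°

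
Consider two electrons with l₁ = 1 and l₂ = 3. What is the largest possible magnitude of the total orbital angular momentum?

L runs from |1 − 3| = 2 to 1 + 3 = 4.
L ∈ {2, 3, 4}.
The largest magnitude corresponds to L = 4: |L_tot| = ℏ√(4·5) = 2√5 ℏ.

|L_tot|_max = 2√5 ℏ ≈ 4.472ℏ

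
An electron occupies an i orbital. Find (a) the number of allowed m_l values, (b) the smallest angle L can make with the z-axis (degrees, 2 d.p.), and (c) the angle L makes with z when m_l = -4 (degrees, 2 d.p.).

An i state has l = 6.
There are 2l+1 = 13 values of m_l.
cos θ_min = 6/√42, so θ_min ≈ 22.21°.
For m_l = -4: cos θ = -4/√42, θ ≈ 128.11°.

13 values; θ_min ≈ 22.21°; θ(m_l=-4) ≈ 128.11°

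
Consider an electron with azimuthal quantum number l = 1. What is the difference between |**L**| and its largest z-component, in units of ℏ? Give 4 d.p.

|L| = √2 ℏ ≈ 1.4142ℏ, while L_z,max = lℏ = 1ℏ.
The difference is (√2 − 1)ℏ ≈ 0.4142ℏ.

|L| − L_z,max ≈ 0.4142ℏ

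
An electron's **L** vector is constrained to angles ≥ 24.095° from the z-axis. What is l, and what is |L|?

cos²θ_min = l/(l+1) = 0.8333.
l = cos²θ/sin²θ ≈ 5.
Then |L| = ℏ√(5·6) = √30 ℏ.

l = 5, |L| = √30 ℏ ≈ 5.477ℏ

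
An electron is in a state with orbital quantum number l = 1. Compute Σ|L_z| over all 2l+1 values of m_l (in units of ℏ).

m_l ∈ {-1, 0, 1}.
Σ|m_l| = l(l+1) = 2.

Σ|L_z| = 2 ℏ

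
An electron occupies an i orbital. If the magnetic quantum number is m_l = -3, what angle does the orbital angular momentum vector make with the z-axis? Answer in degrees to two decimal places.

θ ≈ 117.58°

I corresponds to l = 6.
|L| = ℏ√(l(l+1)) = √42 ℏ.
L_z = m_l ℏ = −3ℏ.
cos θ = L_z/|L| = -3/√42, so θ ≈ 117.58°.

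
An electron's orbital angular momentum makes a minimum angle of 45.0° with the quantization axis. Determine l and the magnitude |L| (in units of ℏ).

At minimum angle, m_l = l, so cos θ = l/√(l(l+1)); cos²θ = l/(l+1) = 0.5000.
Thus l = 0.5000/(1 − 0.5000) ≈ 1.
Then |L| = ℏ√(1·2) = √2 ℏ.

l = 1, |L| = √2 ℏ ≈ 1.414ℏ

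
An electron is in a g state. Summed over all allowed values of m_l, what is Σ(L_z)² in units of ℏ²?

Σ(L_z)² = 60 ℏ²

A g state has l = 4.
m_l ∈ {-4, -3, -2, -1, 0, 1, 2, 3, 4}.
Σ m_l² = l(l+1)(2l+1)/3 = 4·5·9/3 = 60.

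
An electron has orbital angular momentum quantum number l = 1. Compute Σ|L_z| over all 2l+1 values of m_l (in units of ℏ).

m_l runs from −1 to 1, i.e. {-1, 0, 1}.
Σ|m_l| = l(l+1) = 2.

Σ|L_z| = 2 ℏ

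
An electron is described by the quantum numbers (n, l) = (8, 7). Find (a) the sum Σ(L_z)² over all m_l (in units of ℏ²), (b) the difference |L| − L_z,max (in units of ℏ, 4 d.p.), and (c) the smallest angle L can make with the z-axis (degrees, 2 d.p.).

Σ(L_z)² = 280 ℏ²; |L|−L_z,max ≈ 0.4833ℏ; θ_min ≈ 20.70°

Σ m_l² = 280, so Σ(L_z)² = 280 ℏ².
|L| − L_z,max = (2√14 − 7)ℏ ≈ 0.4833ℏ.
cos θ_min = 7/√56, so θ_min ≈ 20.70°.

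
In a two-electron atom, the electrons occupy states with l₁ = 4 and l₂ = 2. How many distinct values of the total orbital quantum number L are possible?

L runs from |4 − 2| = 2 to 4 + 2 = 6.
L ∈ {2, 3, 4, 5, 6}.
That is 5 values.

5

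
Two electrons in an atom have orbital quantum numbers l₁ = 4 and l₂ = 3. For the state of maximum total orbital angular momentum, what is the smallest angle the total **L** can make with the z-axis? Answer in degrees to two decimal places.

Angular momentum addition gives L = |l₁ − l₂|, …, l₁ + l₂.
So L can be 1, 2, 3, 4, 5, 6, 7.
The maximum is L = 7, with |L_tot| = ℏ√(7·8) = 2√14 ℏ.
The minimum angle with z is arccos(7/√56) ≈ 20.70°.

θ_min ≈ 20.70°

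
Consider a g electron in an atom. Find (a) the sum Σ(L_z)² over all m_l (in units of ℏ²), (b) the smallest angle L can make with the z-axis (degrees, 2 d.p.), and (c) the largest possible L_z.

For a g orbital, l = 4.
Σ m_l² = 60, so Σ(L_z)² = 60 ℏ².
cos θ_min = 4/√20, so θ_min ≈ 26.57°.
L_z,max = lℏ = 4ℏ.

Σ(L_z)² = 60 ℏ²; θ_min ≈ 26.57°; L_z,max = 4ℏ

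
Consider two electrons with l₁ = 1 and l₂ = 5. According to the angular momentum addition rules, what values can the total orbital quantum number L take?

L = 4, 5, 6

By the triangle rule, |l₁ − l₂| ≤ L ≤ l₁ + l₂.
Allowed values: L = 4, 5, 6.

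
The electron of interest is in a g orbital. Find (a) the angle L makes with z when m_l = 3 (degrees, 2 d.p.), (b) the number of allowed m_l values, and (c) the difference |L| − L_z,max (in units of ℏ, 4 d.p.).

A g state has l = 4.
For m_l = 3: cos θ = 3/√20, θ ≈ 47.87°.
There are 2l+1 = 9 values of m_l.
|L| − L_z,max = (2√5 − 4)ℏ ≈ 0.4721ℏ.

θ(m_l=3) ≈ 47.87°; 9 values; |L|−L_z,max ≈ 0.4721ℏ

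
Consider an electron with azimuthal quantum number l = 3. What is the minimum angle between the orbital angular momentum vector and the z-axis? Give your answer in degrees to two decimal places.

θ_min ≈ 30.00°

|L|² = l(l+1)ℏ² = 12ℏ², so |L| = 2√3 ℏ.
The smallest angle corresponds to the largest L_z, i.e. m_l = l = 3, giving L_z = 3ℏ.
cos θ_min = 3/√12, so θ_min ≈ 30.00°.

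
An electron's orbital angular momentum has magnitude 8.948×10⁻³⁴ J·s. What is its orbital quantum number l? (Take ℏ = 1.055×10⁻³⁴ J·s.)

Dividing by ℏ: |L|/ℏ ≈ 8.482.
l(l+1) ≈ 8.482² ≈ 71.94, so l = 8.

l = 8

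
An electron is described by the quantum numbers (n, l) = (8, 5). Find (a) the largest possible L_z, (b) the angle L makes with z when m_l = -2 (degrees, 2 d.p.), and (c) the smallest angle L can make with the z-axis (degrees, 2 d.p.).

L_z,max = lℏ = 5ℏ.
For m_l = -2: cos θ = -2/√30, θ ≈ 111.42°.
cos θ_min = 5/√30, so θ_min ≈ 24.09°.

L_z,max = 5ℏ; θ(m_l=-2) ≈ 111.42°; θ_min ≈ 24.09°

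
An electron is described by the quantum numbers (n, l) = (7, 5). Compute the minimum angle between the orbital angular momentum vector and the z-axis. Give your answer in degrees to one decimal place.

|L| = ℏ√(l(l+1)) = √30 ℏ.
The smallest angle corresponds to the largest L_z, i.e. m_l = l = 5, giving L_z = 5ℏ.
cos θ_min = 5/√30, so θ_min ≈ 24.1°.

θ_min ≈ 24.1°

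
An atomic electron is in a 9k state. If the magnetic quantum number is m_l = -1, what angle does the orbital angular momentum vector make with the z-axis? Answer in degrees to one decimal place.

θ ≈ 97.7°

For 9k, l = 7.
|L| = √(l(l+1)) ℏ = 2√14 ℏ.
L_z = m_l ℏ = −1ℏ.
cos θ = L_z/|L| = -1/√56, so θ ≈ 97.7°.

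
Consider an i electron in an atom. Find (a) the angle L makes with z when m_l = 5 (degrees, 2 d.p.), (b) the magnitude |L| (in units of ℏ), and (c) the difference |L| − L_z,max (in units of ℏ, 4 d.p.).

θ(m_l=5) ≈ 39.51°; |L| = √42 ℏ ≈ 6.481ℏ; |L|−L_z,max ≈ 0.4807ℏ

The letter i corresponds to l = 6.
For m_l = 5: cos θ = 5/√42, θ ≈ 39.51°.
|L| = ℏ√(6·7) = √42 ℏ ≈ 6.481ℏ.
|L| − L_z,max = (√42 − 6)ℏ ≈ 0.4807ℏ.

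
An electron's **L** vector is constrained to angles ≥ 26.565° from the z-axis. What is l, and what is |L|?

l = 4, |L| = 2√5 ℏ ≈ 4.472ℏ

At minimum angle, m_l = l, so cos θ = l/√(l(l+1)); cos²θ = l/(l+1) = 0.8000.
Thus l = 0.8000/(1 − 0.8000) ≈ 4.
Then |L| = ℏ√(4·5) = 2√5 ℏ.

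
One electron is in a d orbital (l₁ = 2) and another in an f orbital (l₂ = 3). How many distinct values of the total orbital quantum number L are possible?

5

The total orbital quantum number L ranges from |l₁ − l₂| to l₁ + l₂ in integer steps.
Allowed values: L = 1, 2, 3, 4, 5.
That is 5 values.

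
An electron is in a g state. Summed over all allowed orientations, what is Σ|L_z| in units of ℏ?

The letter g corresponds to l = 4.
m_l ∈ {-4, -3, -2, -1, 0, 1, 2, 3, 4}.
Σ|m_l| = l(l+1) = 20.

Σ|L_z| = 20 ℏ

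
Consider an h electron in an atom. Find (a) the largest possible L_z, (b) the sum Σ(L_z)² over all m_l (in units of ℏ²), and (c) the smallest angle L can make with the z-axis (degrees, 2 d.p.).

An h state has l = 5.
L_z,max = lℏ = 5ℏ.
Σ m_l² = 110, so Σ(L_z)² = 110 ℏ².
cos θ_min = 5/√30, so θ_min ≈ 24.09°.

L_z,max = 5ℏ; Σ(L_z)² = 110 ℏ²; θ_min ≈ 24.09°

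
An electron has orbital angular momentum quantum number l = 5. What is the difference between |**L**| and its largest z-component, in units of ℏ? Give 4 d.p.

|L| = √30 ℏ ≈ 5.4772ℏ, while L_z,max = lℏ = 5ℏ.
The difference is (√30 − 5)ℏ ≈ 0.4772ℏ.

|L| − L_z,max ≈ 0.4772ℏ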